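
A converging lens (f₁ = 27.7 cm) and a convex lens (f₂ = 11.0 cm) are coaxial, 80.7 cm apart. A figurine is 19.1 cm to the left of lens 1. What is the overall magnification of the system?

m = -0.270

Lens 1: 1/d_i1 = 1/(27.7) − 1/(19.1) = -0.01625, so d_i1 = -61.52 cm; m₁ = −d_i1/d_o1 = +3.221.
d_o2 = 80.7 − (-61.52) = 142.2 cm.
Lens 2: 1/d_i2 = 1/(11.0) − 1/(142.2) = 0.08388, so d_i2 = 11.92 cm; m₂ = −d_i2/d_o2 = -0.08384.
m = m₁·m₂ = (+3.221)(-0.08384) = -0.270.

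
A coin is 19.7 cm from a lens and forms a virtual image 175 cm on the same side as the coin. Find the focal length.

f = 22.2 cm (converging)

Virtual image ⇒ d_i = −175 cm.
1/f = 1/d_o + 1/d_i = 1/(19.7) + 1/(-175) = 0.04505, so f = 22.2 cm.
Since f is positive, the lens is converging.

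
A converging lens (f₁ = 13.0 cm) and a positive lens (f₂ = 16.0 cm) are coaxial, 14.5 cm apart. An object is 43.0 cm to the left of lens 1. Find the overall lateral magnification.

m = -0.344

Lens 1: 1/d_i1 = 1/(13.0) − 1/(43.0) = 0.05367, so d_i1 = 18.63 cm; m₁ = −d_i1/d_o1 = -0.4333.
d_o2 = 14.5 − (18.63) = -4.130 cm (virtual object).
Lens 2: 1/d_i2 = 1/(16.0) − 1/(-4.130) = 0.3046, so d_i2 = 3.283 cm; m₂ = −d_i2/d_o2 = +0.7948.
m = m₁·m₂ = (-0.4333)(+0.7948) = -0.344.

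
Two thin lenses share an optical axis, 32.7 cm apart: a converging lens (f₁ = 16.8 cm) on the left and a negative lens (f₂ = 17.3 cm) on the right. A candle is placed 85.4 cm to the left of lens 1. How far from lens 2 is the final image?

Lens 1: 1/d_i1 = 1/f₁ − 1/d_o1 = 1/(16.8) − 1/(85.4) = 0.04781, so d_i1 = 20.91 cm.
The intermediate image is 20.91 cm to the right of lens 1, which is 32.7 − (20.91) = 11.79 cm to the left of lens 2, so d_o2 = +11.79 cm.
Lens 2 is diverging, so f₂ = −17.3 cm.
Lens 2: 1/d_i2 = 1/f₂ − 1/d_o2 = 1/(-17.3) − 1/(11.79) = -0.1426, so d_i2 = -7.01 cm.
The final image is virtual, 7.01 cm to the left of lens 2 (overall magnification ≈ -0.15).

7.01 cm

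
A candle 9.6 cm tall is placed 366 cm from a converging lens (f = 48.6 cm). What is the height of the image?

1/d_i = 1/f − 1/d_o = 1/(48.60) − 1/(366) = 0.01784, so d_i = 56.04 cm.
m = −d_i/d_o = -0.1531.
|h_i| = |m|·h_o = 0.1531 × 9.6 = 1.47 cm. The image is real, inverted and reduced, on the far side of the lens.

1.47 cm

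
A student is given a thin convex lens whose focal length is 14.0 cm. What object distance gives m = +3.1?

9.48 cm

m = −d_i/d_o ⇒ d_i = −m·d_o.
1/f = 1/d_o + 1/d_i = 1/d_o − 1/(m·d_o) = (1 − 1/m)/d_o, so d_o = f(1 − 1/m) = (14.00)(1 − 1/(+3.1)) = 9.48 cm.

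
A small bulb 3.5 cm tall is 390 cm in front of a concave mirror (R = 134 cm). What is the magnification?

f = R/2 = 134/2 = 67.00 cm.
1/d_i = 1/f − 1/d_o = 1/(67.00) − 1/(390) = 0.01236, so d_i = 80.90 cm.
m = −d_i/d_o = −(80.90)/(390) = -0.207.
The image is real, inverted and reduced, in front of the mirror.

m = -0.207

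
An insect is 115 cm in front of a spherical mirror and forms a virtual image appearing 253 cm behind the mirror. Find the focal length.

f = 211 cm (concave)

Virtual image ⇒ d_i = −253 cm.
1/f = 1/d_o + 1/d_i = 1/(115) + 1/(-253) = 0.004743, so f = 211 cm.
Since f is positive, the spherical mirror is concave.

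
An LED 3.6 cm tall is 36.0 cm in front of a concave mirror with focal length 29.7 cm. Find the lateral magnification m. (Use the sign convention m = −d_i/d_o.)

1/d_i = 1/f − 1/d_o = 1/(29.70) − 1/(36.0) = 0.005892, so d_i = 169.7 cm.
m = −d_i/d_o = −(169.7)/(36.0) = -4.71.
The image is real, inverted and enlarged, in front of the mirror.

m = -4.71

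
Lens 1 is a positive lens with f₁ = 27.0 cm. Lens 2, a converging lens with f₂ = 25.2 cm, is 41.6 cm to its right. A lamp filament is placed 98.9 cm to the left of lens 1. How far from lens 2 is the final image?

5.42 cm

Lens 1: 1/d_i1 = 1/f₁ − 1/d_o1 = 1/(27.0) − 1/(98.9) = 0.02693, so d_i1 = 37.14 cm.
The intermediate image is 37.14 cm to the right of lens 1, which is 41.6 − (37.14) = 4.460 cm to the left of lens 2, so d_o2 = +4.460 cm.
Lens 2: 1/d_i2 = 1/f₂ − 1/d_o2 = 1/(25.2) − 1/(4.460) = -0.1845, so d_i2 = -5.42 cm.
The final image is virtual, 5.42 cm to the left of lens 2 (overall magnification ≈ -0.46).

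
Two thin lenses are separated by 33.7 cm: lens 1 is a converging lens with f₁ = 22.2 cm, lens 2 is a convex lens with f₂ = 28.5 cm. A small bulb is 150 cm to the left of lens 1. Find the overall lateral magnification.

Lens 1: 1/d_i1 = 1/(22.2) − 1/(150) = 0.03838, so d_i1 = 26.06 cm; m₁ = −d_i1/d_o1 = -0.1737.
d_o2 = 33.7 − (26.06) = 7.640 cm.
Lens 2: 1/d_i2 = 1/(28.5) − 1/(7.640) = -0.09580, so d_i2 = -10.44 cm; m₂ = −d_i2/d_o2 = +1.366.
m = m₁·m₂ = (-0.1737)(+1.366) = -0.237.

m = -0.237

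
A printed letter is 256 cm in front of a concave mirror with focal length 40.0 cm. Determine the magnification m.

1/d_i = 1/f − 1/d_o = 1/(40.00) − 1/(256) = 0.02109, so d_i = 47.41 cm.
m = −d_i/d_o = −(47.41)/(256) = -0.185.
The image is real, inverted and reduced, in front of the mirror.

m = -0.185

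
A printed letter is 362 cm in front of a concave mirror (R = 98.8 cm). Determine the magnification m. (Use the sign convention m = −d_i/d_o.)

f = R/2 = 98.8/2 = 49.40 cm.
1/d_i = 1/f − 1/d_o = 1/(49.40) − 1/(362) = 0.01748, so d_i = 57.21 cm.
m = −d_i/d_o = −(57.21)/(362) = -0.158.
The image is real, inverted and reduced, in front of the mirror.

m = -0.158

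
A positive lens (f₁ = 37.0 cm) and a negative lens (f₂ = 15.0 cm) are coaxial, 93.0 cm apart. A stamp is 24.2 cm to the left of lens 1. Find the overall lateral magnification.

m = +0.244

Lens 1: 1/d_i1 = 1/(37.0) − 1/(24.2) = -0.01430, so d_i1 = -69.95 cm; m₁ = −d_i1/d_o1 = +2.890.
d_o2 = 93.0 − (-69.95) = 162.9 cm.
f₂ = −15.0 cm (diverging).
Lens 2: 1/d_i2 = 1/(-15.0) − 1/(162.9) = -0.07281, so d_i2 = -13.74 cm; m₂ = −d_i2/d_o2 = +0.08432.
m = m₁·m₂ = (+2.890)(+0.08432) = +0.244.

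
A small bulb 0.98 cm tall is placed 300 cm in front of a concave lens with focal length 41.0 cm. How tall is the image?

For a concave lens, f = -41.0 cm.
1/d_i = 1/f − 1/d_o = 1/(-41.00) − 1/(300) = -0.02772, so d_i = -36.07 cm.
m = −d_i/d_o = +0.1202.
|h_i| = |m|·h_o = 0.1202 × 0.98 = 0.118 cm. The image is virtual, upright and reduced, on the same side as the object.

0.118 cm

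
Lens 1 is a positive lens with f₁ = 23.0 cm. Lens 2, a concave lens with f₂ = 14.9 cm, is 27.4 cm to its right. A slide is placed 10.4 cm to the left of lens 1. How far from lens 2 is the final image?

Lens 1: 1/d_i1 = 1/f₁ − 1/d_o1 = 1/(23.0) − 1/(10.4) = -0.05268, so d_i1 = -18.98 cm.
The intermediate image is 18.98 cm to the left of lens 1 (virtual), which is 27.4 − (-18.98) = 46.38 cm to the left of lens 2, so d_o2 = +46.38 cm.
Lens 2 is diverging, so f₂ = −14.9 cm.
Lens 2: 1/d_i2 = 1/f₂ − 1/d_o2 = 1/(-14.9) − 1/(46.38) = -0.08868, so d_i2 = -11.3 cm.
The final image is virtual, 11.3 cm to the left of lens 2 (overall magnification ≈ 0.44).

11.3 cm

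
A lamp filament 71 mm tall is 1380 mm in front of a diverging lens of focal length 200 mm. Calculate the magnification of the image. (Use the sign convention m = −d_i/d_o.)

For a diverging lens, f = -200 mm.
1/d_i = 1/f − 1/d_o = 1/(-200.0) − 1/(1380) = -0.005725, so d_i = -174.7 mm.
m = −d_i/d_o = −(-174.7)/(1380) = +0.127.
The image is virtual, upright and reduced, on the same side as the object.

m = +0.127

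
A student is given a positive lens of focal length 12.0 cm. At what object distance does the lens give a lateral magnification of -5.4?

14.2 cm

m = −d_i/d_o ⇒ d_i = −m·d_o.
1/f = 1/d_o + 1/d_i = 1/d_o − 1/(m·d_o) = (1 − 1/m)/d_o, so d_o = f(1 − 1/m) = (12.00)(1 − 1/(-5.4)) = 14.2 cm.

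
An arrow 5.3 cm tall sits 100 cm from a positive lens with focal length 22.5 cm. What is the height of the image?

1.54 cm

1/d_i = 1/f − 1/d_o = 1/(22.50) − 1/(100) = 0.03444, so d_i = 29.03 cm.
m = −d_i/d_o = -0.2903.
|h_i| = |m|·h_o = 0.2903 × 5.3 = 1.54 cm. The image is real, inverted and reduced, on the far side of the lens.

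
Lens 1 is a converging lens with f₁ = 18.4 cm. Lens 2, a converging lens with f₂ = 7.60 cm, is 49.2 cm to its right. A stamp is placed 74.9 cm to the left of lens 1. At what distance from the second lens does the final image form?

11.0 cm

Lens 1: 1/d_i1 = 1/f₁ − 1/d_o1 = 1/(18.4) − 1/(74.9) = 0.04100, so d_i1 = 24.39 cm.
The intermediate image is 24.39 cm to the right of lens 1, which is 49.2 − (24.39) = 24.81 cm to the left of lens 2, so d_o2 = +24.81 cm.
Lens 2: 1/d_i2 = 1/f₂ − 1/d_o2 = 1/(7.60) − 1/(24.81) = 0.09127, so d_i2 = 11.0 cm.
The final image is real, 11.0 cm to the right of lens 2 (overall magnification ≈ 0.14).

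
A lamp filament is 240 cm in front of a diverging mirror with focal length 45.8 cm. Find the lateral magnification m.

For a diverging mirror, f = -45.8 cm.
1/d_i = 1/f − 1/d_o = 1/(-45.80) − 1/(240) = -0.02600, so d_i = -38.46 cm.
m = −d_i/d_o = −(-38.46)/(240) = +0.160.
The image is virtual, upright and reduced, behind the mirror.

m = +0.160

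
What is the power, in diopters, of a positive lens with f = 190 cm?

P = +0.526 D

f = 190 cm = 1.90 m.
P = 1/f = 1/(1.90 m) = +0.526 D.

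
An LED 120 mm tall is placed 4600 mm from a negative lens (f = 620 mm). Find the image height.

14.3 mm

For a negative lens, f = -620 mm.
1/d_i = 1/f − 1/d_o = 1/(-620.0) − 1/(4600) = -0.001830, so d_i = -546.4 mm.
m = −d_i/d_o = +0.1188.
|h_i| = |m|·h_o = 0.1188 × 120 = 14.3 mm. The image is virtual, upright and reduced, on the same side as the object.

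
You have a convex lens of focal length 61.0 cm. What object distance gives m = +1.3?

m = −d_i/d_o ⇒ d_i = −m·d_o.
1/f = 1/d_o + 1/d_i = 1/d_o − 1/(m·d_o) = (1 − 1/m)/d_o, so d_o = f(1 − 1/m) = (61.00)(1 − 1/(+1.3)) = 14.1 cm.

14.1 cm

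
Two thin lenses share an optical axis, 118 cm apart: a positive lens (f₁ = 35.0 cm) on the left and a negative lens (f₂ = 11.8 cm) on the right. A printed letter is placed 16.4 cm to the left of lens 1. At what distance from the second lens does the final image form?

Lens 1: 1/d_i1 = 1/f₁ − 1/d_o1 = 1/(35.0) − 1/(16.4) = -0.03240, so d_i1 = -30.86 cm.
The intermediate image is 30.86 cm to the left of lens 1 (virtual), which is 118 − (-30.86) = 148.9 cm to the left of lens 2, so d_o2 = +148.9 cm.
Lens 2 is diverging, so f₂ = −11.8 cm.
Lens 2: 1/d_i2 = 1/f₂ − 1/d_o2 = 1/(-11.8) − 1/(148.9) = -0.09146, so d_i2 = -10.9 cm.
The final image is virtual, 10.9 cm to the left of lens 2 (overall magnification ≈ 0.14).

10.9 cm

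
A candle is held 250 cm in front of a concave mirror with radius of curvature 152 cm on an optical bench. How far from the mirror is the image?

109 cm

f = R/2 = 152/2 = 76.00 cm.
Mirror equation: 1/s_i = 1/f − 1/s_o = 1/(76.00) − 1/(250) = 0.01316 − 0.004000 = 0.009158, so s_i = 109 cm.
The image is real, inverted and reduced, in front of the mirror.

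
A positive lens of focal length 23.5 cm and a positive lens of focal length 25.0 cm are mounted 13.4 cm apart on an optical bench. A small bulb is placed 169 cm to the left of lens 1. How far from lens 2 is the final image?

8.93 cm

Lens 1: 1/d_i1 = 1/f₁ − 1/d_o1 = 1/(23.5) − 1/(169) = 0.03664, so d_i1 = 27.30 cm.
The intermediate image is 27.30 cm to the right of lens 1, which lies 13.90 cm to the right of lens 2 — a virtual object — so d_o2 = −13.90 cm.
Lens 2: 1/d_i2 = 1/f₂ − 1/d_o2 = 1/(25.0) − 1/(-13.90) = 0.1119, so d_i2 = 8.93 cm.
The final image is real, 8.93 cm to the right of lens 2 (overall magnification ≈ -0.10).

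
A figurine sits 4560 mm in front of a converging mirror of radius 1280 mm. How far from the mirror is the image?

f = R/2 = 1280/2 = 640.0 mm.
Mirror equation: 1/s_i = 1/f − 1/s_o = 1/(640.0) − 1/(4560) = 0.001563 − 0.0002193 = 0.001343, so s_i = 744 mm.
The image is real, inverted and reduced, in front of the mirror.

744 mm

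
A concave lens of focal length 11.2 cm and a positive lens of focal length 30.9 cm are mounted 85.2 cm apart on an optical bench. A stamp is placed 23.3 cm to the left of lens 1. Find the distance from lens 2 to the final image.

46.3 cm

Lens 1 is diverging, so f₁ = −11.2 cm.
Lens 1: 1/d_i1 = 1/f₁ − 1/d_o1 = 1/(-11.2) − 1/(23.3) = -0.1322, so d_i1 = -7.564 cm.
The intermediate image is 7.564 cm to the left of lens 1 (virtual), which is 85.2 − (-7.564) = 92.76 cm to the left of lens 2, so d_o2 = +92.76 cm.
Lens 2: 1/d_i2 = 1/f₂ − 1/d_o2 = 1/(30.9) − 1/(92.76) = 0.02158, so d_i2 = 46.3 cm.
The final image is real, 46.3 cm to the right of lens 2 (overall magnification ≈ -0.16).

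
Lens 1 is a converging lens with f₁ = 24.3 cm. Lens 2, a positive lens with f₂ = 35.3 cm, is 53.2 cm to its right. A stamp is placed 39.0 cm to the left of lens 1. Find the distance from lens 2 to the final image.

8.54 cm

Lens 1: 1/d_i1 = 1/f₁ − 1/d_o1 = 1/(24.3) − 1/(39.0) = 0.01551, so d_i1 = 64.47 cm.
The intermediate image is 64.47 cm to the right of lens 1, which lies 11.27 cm to the right of lens 2 — a virtual object — so d_o2 = −11.27 cm.
Lens 2: 1/d_i2 = 1/f₂ − 1/d_o2 = 1/(35.3) − 1/(-11.27) = 0.1171, so d_i2 = 8.54 cm.
The final image is real, 8.54 cm to the right of lens 2 (overall magnification ≈ -1.3).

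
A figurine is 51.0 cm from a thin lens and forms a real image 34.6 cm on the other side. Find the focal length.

f = 20.6 cm (converging)

Real image ⇒ d_i = +34.6 cm.
1/f = 1/d_o + 1/d_i = 1/(51.0) + 1/(34.6) = 0.04851, so f = 20.6 cm.
Since f is positive, the thin lens is converging.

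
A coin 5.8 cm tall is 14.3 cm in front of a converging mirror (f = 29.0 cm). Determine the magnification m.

1/d_i = 1/f − 1/d_o = 1/(29.00) − 1/(14.3) = -0.03545, so d_i = -28.21 cm.
m = −d_i/d_o = −(-28.21)/(14.3) = +1.97.
The image is virtual, upright and enlarged, behind the mirror.

m = +1.97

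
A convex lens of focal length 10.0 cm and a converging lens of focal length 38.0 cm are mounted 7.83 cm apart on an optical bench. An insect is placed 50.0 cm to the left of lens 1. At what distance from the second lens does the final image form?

4.16 cm

Lens 1: 1/d_i1 = 1/f₁ − 1/d_o1 = 1/(10.0) − 1/(50.0) = 0.08000, so d_i1 = 12.50 cm.
The intermediate image is 12.50 cm to the right of lens 1, which lies 4.670 cm to the right of lens 2 — a virtual object — so d_o2 = −4.670 cm.
Lens 2: 1/d_i2 = 1/f₂ − 1/d_o2 = 1/(38.0) − 1/(-4.670) = 0.2404, so d_i2 = 4.16 cm.
The final image is real, 4.16 cm to the right of lens 2 (overall magnification ≈ -0.22).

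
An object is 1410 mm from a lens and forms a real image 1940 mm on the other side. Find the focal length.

Real image ⇒ d_i = +1940 mm.
1/f = 1/d_o + 1/d_i = 1/(1410) + 1/(1940) = 0.001225, so f = 817 mm.
Since f is positive, the lens is converging.

f = 817 mm (converging)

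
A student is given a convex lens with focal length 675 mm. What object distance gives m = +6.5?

m = −d_i/d_o ⇒ d_i = −m·d_o.
1/f = 1/d_o + 1/d_i = 1/d_o − 1/(m·d_o) = (1 − 1/m)/d_o, so d_o = f(1 − 1/m) = (675.0)(1 − 1/(+6.5)) = 571 mm.

571 mm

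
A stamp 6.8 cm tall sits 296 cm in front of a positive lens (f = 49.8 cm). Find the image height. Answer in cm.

1/d_i = 1/f − 1/d_o = 1/(49.80) − 1/(296) = 0.01670, so d_i = 59.87 cm.
m = −d_i/d_o = -0.2023.
|h_i| = |m|·h_o = 0.2023 × 6.8 = 1.38 cm. The image is real, inverted and reduced, on the far side of the lens.

1.38 cm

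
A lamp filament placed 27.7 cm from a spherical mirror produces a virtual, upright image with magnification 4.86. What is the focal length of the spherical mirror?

f = 34.9 cm (concave)

m = −d_i/d_o ⇒ d_i = −m·d_o = −(+4.86)·(27.7) = -134.6 cm.
1/f = 1/d_o + 1/d_i = 1/(27.7) + 1/(-134.6) = 0.02867, so f = 34.9 cm.
Since f is positive, the spherical mirror is concave.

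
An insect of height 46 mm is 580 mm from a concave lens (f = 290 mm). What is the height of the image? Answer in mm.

For a concave lens, f = -290 mm.
1/d_i = 1/f − 1/d_o = 1/(-290.0) − 1/(580) = -0.005172, so d_i = -193.3 mm.
m = −d_i/d_o = +0.3333.
|h_i| = |m|·h_o = 0.3333 × 46 = 15.3 mm. The image is virtual, upright and reduced, on the same side as the object.

15.3 mm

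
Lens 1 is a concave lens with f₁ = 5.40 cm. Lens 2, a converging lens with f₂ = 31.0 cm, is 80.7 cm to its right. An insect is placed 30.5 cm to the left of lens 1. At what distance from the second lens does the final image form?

48.7 cm

Lens 1 is diverging, so f₁ = −5.40 cm.
Lens 1: 1/d_i1 = 1/f₁ − 1/d_o1 = 1/(-5.40) − 1/(30.5) = -0.2180, so d_i1 = -4.588 cm.
The intermediate image is 4.588 cm to the left of lens 1 (virtual), which is 80.7 − (-4.588) = 85.29 cm to the left of lens 2, so d_o2 = +85.29 cm.
Lens 2: 1/d_i2 = 1/f₂ − 1/d_o2 = 1/(31.0) − 1/(85.29) = 0.02053, so d_i2 = 48.7 cm.
The final image is real, 48.7 cm to the right of lens 2 (overall magnification ≈ -0.086).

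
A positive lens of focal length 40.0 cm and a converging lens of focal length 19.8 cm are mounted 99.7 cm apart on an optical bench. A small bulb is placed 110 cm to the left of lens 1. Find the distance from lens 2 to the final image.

42.8 cm

Lens 1: 1/d_i1 = 1/f₁ − 1/d_o1 = 1/(40.0) − 1/(110) = 0.01591, so d_i1 = 62.86 cm.
The intermediate image is 62.86 cm to the right of lens 1, which is 99.7 − (62.86) = 36.84 cm to the left of lens 2, so d_o2 = +36.84 cm.
Lens 2: 1/d_i2 = 1/f₂ − 1/d_o2 = 1/(19.8) − 1/(36.84) = 0.02336, so d_i2 = 42.8 cm.
The final image is real, 42.8 cm to the right of lens 2 (overall magnification ≈ 0.66).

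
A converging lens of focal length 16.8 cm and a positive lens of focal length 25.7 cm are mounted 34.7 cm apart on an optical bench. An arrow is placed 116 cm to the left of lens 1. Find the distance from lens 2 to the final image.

Lens 1: 1/d_i1 = 1/f₁ − 1/d_o1 = 1/(16.8) − 1/(116) = 0.05090, so d_i1 = 19.65 cm.
The intermediate image is 19.65 cm to the right of lens 1, which is 34.7 − (19.65) = 15.05 cm to the left of lens 2, so d_o2 = +15.05 cm.
Lens 2: 1/d_i2 = 1/f₂ − 1/d_o2 = 1/(25.7) − 1/(15.05) = -0.02753, so d_i2 = -36.3 cm.
The final image is virtual, 36.3 cm to the left of lens 2 (overall magnification ≈ -0.41).

36.3 cm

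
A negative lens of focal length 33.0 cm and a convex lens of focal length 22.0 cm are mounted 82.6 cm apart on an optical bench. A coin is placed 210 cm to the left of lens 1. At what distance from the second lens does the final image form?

27.4 cm

Lens 1 is diverging, so f₁ = −33.0 cm.
Lens 1: 1/d_i1 = 1/f₁ − 1/d_o1 = 1/(-33.0) − 1/(210) = -0.03506, so d_i1 = -28.52 cm.
The intermediate image is 28.52 cm to the left of lens 1 (virtual), which is 82.6 − (-28.52) = 111.1 cm to the left of lens 2, so d_o2 = +111.1 cm.
Lens 2: 1/d_i2 = 1/f₂ − 1/d_o2 = 1/(22.0) − 1/(111.1) = 0.03645, so d_i2 = 27.4 cm.
The final image is real, 27.4 cm to the right of lens 2 (overall magnification ≈ -0.034).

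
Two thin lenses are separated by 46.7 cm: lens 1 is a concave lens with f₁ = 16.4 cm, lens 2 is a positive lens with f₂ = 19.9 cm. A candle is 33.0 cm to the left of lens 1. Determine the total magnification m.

m = -0.175

f₁ = −16.4 cm (diverging).
Lens 1: 1/d_i1 = 1/(-16.4) − 1/(33.0) = -0.09128, so d_i1 = -10.96 cm; m₁ = −d_i1/d_o1 = +0.3321.
d_o2 = 46.7 − (-10.96) = 57.66 cm.
Lens 2: 1/d_i2 = 1/(19.9) − 1/(57.66) = 0.03291, so d_i2 = 30.39 cm; m₂ = −d_i2/d_o2 = -0.5270.
m = m₁·m₂ = (+0.3321)(-0.5270) = -0.175.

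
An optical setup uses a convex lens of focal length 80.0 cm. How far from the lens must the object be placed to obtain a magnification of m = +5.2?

m = −d_i/d_o ⇒ d_i = −m·d_o.
1/f = 1/d_o + 1/d_i = 1/d_o − 1/(m·d_o) = (1 − 1/m)/d_o, so d_o = f(1 − 1/m) = (80.00)(1 − 1/(+5.2)) = 64.6 cm.

64.6 cm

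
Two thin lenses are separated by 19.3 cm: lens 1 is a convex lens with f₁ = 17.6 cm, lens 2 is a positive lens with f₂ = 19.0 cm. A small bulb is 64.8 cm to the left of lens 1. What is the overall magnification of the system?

m = -0.297

Lens 1: 1/d_i1 = 1/(17.6) − 1/(64.8) = 0.04139, so d_i1 = 24.16 cm; m₁ = −d_i1/d_o1 = -0.3728.
d_o2 = 19.3 − (24.16) = -4.860 cm (virtual object).
Lens 2: 1/d_i2 = 1/(19.0) − 1/(-4.860) = 0.2584, so d_i2 = 3.870 cm; m₂ = −d_i2/d_o2 = +0.7963.
m = m₁·m₂ = (-0.3728)(+0.7963) = -0.297.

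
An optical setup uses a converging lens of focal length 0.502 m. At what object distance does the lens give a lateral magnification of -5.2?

0.599 m

m = −d_i/d_o ⇒ d_i = −m·d_o.
1/f = 1/d_o + 1/d_i = 1/d_o − 1/(m·d_o) = (1 − 1/m)/d_o, so d_o = f(1 − 1/m) = (0.5020)(1 − 1/(-5.2)) = 0.599 m.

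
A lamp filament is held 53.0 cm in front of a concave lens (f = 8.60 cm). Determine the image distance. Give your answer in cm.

For a concave lens, f = -8.60 cm.
Lens equation: 1/v = 1/f − 1/u = 1/(-8.600) − 1/(53.0) = -0.1163 − 0.01887 = -0.1351, so v = -7.40 cm.
The image is virtual, upright and reduced, on the same side as the object.

7.40 cm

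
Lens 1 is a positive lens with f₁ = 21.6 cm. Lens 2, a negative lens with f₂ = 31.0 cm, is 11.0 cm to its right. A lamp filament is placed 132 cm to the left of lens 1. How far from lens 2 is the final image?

28.4 cm

Lens 1: 1/d_i1 = 1/f₁ − 1/d_o1 = 1/(21.6) − 1/(132) = 0.03872, so d_i1 = 25.83 cm.
The intermediate image is 25.83 cm to the right of lens 1, which lies 14.83 cm to the right of lens 2 — a virtual object — so d_o2 = −14.83 cm.
Lens 2 is diverging, so f₂ = −31.0 cm.
Lens 2: 1/d_i2 = 1/f₂ − 1/d_o2 = 1/(-31.0) − 1/(-14.83) = 0.03517, so d_i2 = 28.4 cm.
The final image is real, 28.4 cm to the right of lens 2 (overall magnification ≈ -0.38).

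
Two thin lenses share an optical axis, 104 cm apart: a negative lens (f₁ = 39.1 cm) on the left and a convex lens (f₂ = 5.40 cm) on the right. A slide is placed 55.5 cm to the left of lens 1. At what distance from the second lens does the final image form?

5.64 cm

Lens 1 is diverging, so f₁ = −39.1 cm.
Lens 1: 1/d_i1 = 1/f₁ − 1/d_o1 = 1/(-39.1) − 1/(55.5) = -0.04359, so d_i1 = -22.94 cm.
The intermediate image is 22.94 cm to the left of lens 1 (virtual), which is 104 − (-22.94) = 126.9 cm to the left of lens 2, so d_o2 = +126.9 cm.
Lens 2: 1/d_i2 = 1/f₂ − 1/d_o2 = 1/(5.40) − 1/(126.9) = 0.1773, so d_i2 = 5.64 cm.
The final image is real, 5.64 cm to the right of lens 2 (overall magnification ≈ -0.018).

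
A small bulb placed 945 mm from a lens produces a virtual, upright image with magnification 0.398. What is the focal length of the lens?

f = -625 mm (diverging)

m = −d_i/d_o ⇒ d_i = −m·d_o = −(+0.398)·(945) = -376.1 mm.
1/f = 1/d_o + 1/d_i = 1/(945) + 1/(-376.1) = -0.001601, so f = -625 mm.
Since f is negative, the lens is diverging.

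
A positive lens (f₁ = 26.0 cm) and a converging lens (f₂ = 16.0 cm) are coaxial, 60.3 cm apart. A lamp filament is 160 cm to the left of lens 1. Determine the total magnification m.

Lens 1: 1/d_i1 = 1/(26.0) − 1/(160) = 0.03221, so d_i1 = 31.04 cm; m₁ = −d_i1/d_o1 = -0.1940.
d_o2 = 60.3 − (31.04) = 29.26 cm.
Lens 2: 1/d_i2 = 1/(16.0) − 1/(29.26) = 0.02832, so d_i2 = 35.31 cm; m₂ = −d_i2/d_o2 = -1.207.
m = m₁·m₂ = (-0.1940)(-1.207) = +0.234.

m = +0.234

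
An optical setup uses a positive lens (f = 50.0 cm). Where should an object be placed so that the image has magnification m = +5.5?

m = −d_i/d_o ⇒ d_i = −m·d_o.
1/f = 1/d_o + 1/d_i = 1/d_o − 1/(m·d_o) = (1 − 1/m)/d_o, so d_o = f(1 − 1/m) = (50.00)(1 − 1/(+5.5)) = 40.9 cm.

40.9 cm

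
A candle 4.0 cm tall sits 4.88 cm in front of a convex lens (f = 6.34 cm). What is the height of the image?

1/d_i = 1/f − 1/d_o = 1/(6.340) − 1/(4.88) = -0.04719, so d_i = -21.19 cm.
m = −d_i/d_o = +4.342.
|h_i| = |m|·h_o = 4.342 × 4.0 = 17.4 cm. The image is virtual, upright and enlarged, on the same side as the object.

17.4 cm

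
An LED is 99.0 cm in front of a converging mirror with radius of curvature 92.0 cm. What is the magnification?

f = R/2 = 92.0/2 = 46.00 cm.
1/d_i = 1/f − 1/d_o = 1/(46.00) − 1/(99.0) = 0.01164, so d_i = 85.92 cm.
m = −d_i/d_o = −(85.92)/(99.0) = -0.868.
The image is real, inverted and reduced, in front of the mirror.

m = -0.868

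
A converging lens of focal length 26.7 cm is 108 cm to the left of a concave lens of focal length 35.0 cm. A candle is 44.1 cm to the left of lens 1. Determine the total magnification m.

Lens 1: 1/d_i1 = 1/(26.7) − 1/(44.1) = 0.01478, so d_i1 = 67.67 cm; m₁ = −d_i1/d_o1 = -1.534.
d_o2 = 108 − (67.67) = 40.33 cm.
f₂ = −35.0 cm (diverging).
Lens 2: 1/d_i2 = 1/(-35.0) − 1/(40.33) = -0.05337, so d_i2 = -18.74 cm; m₂ = −d_i2/d_o2 = +0.4646.
m = m₁·m₂ = (-1.534)(+0.4646) = -0.713.

m = -0.713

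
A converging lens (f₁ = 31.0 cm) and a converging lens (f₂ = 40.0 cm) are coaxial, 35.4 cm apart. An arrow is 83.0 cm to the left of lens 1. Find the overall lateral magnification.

m = -0.441

Lens 1: 1/d_i1 = 1/(31.0) − 1/(83.0) = 0.02021, so d_i1 = 49.48 cm; m₁ = −d_i1/d_o1 = -0.5961.
d_o2 = 35.4 − (49.48) = -14.08 cm (virtual object).
Lens 2: 1/d_i2 = 1/(40.0) − 1/(-14.08) = 0.09602, so d_i2 = 10.41 cm; m₂ = −d_i2/d_o2 = +0.7396.
m = m₁·m₂ = (-0.5961)(+0.7396) = -0.441.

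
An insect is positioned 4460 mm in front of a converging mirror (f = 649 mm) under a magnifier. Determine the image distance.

Mirror equation: 1/q = 1/f − 1/p = 1/(649.0) − 1/(4460) = 0.001541 − 0.0002242 = 0.001317, so q = 760 mm.
The image is real, inverted and reduced, in front of the mirror.

760 mm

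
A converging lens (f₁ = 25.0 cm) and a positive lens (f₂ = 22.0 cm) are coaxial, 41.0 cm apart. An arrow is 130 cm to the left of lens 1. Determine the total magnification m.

m = -0.438

Lens 1: 1/d_i1 = 1/(25.0) − 1/(130) = 0.03231, so d_i1 = 30.95 cm; m₁ = −d_i1/d_o1 = -0.2381.
d_o2 = 41.0 − (30.95) = 10.05 cm.
Lens 2: 1/d_i2 = 1/(22.0) − 1/(10.05) = -0.05405, so d_i2 = -18.50 cm; m₂ = −d_i2/d_o2 = +1.841.
m = m₁·m₂ = (-0.2381)(+1.841) = -0.438.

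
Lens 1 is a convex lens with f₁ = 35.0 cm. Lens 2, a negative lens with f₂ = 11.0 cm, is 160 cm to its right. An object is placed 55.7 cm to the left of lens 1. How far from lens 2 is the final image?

Lens 1: 1/d_i1 = 1/f₁ − 1/d_o1 = 1/(35.0) − 1/(55.7) = 0.01062, so d_i1 = 94.18 cm.
The intermediate image is 94.18 cm to the right of lens 1, which is 160 − (94.18) = 65.82 cm to the left of lens 2, so d_o2 = +65.82 cm.
Lens 2 is diverging, so f₂ = −11.0 cm.
Lens 2: 1/d_i2 = 1/f₂ − 1/d_o2 = 1/(-11.0) − 1/(65.82) = -0.1061, so d_i2 = -9.42 cm.
The final image is virtual, 9.42 cm to the left of lens 2 (overall magnification ≈ -0.24).

9.42 cm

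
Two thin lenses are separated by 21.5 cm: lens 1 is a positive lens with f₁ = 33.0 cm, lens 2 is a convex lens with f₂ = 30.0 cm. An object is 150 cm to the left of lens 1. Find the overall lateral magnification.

m = -0.167

Lens 1: 1/d_i1 = 1/(33.0) − 1/(150) = 0.02364, so d_i1 = 42.31 cm; m₁ = −d_i1/d_o1 = -0.2821.
d_o2 = 21.5 − (42.31) = -20.81 cm (virtual object).
Lens 2: 1/d_i2 = 1/(30.0) − 1/(-20.81) = 0.08139, so d_i2 = 12.29 cm; m₂ = −d_i2/d_o2 = +0.5904.
m = m₁·m₂ = (-0.2821)(+0.5904) = -0.167.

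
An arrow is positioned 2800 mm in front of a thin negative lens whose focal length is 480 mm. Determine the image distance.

For a negative lens, f = -480 mm.
Lens equation: 1/s_i = 1/f − 1/s_o = 1/(-480.0) − 1/(2800) = -0.002083 − 0.0003571 = -0.002440, so s_i = -410 mm.
The image is virtual, upright and reduced, on the same side as the object.

410 mm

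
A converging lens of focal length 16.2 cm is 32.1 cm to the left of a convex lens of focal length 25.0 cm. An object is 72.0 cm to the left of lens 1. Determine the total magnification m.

m = -0.526

Lens 1: 1/d_i1 = 1/(16.2) − 1/(72.0) = 0.04784, so d_i1 = 20.90 cm; m₁ = −d_i1/d_o1 = -0.2903.
d_o2 = 32.1 − (20.90) = 11.20 cm.
Lens 2: 1/d_i2 = 1/(25.0) − 1/(11.20) = -0.04929, so d_i2 = -20.29 cm; m₂ = −d_i2/d_o2 = +1.812.
m = m₁·m₂ = (-0.2903)(+1.812) = -0.526.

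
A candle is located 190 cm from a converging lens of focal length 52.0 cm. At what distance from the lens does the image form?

Thin-lens equation: 1/q = 1/f − 1/p = 1/(52.00) − 1/(190) = 0.01923 − 0.005263 = 0.01397, so q = 71.6 cm.
The image is real, inverted and reduced, on the far side of the lens.

71.6 cm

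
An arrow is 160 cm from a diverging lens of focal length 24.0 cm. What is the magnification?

m = +0.130

For a diverging lens, f = -24.0 cm.
1/d_i = 1/f − 1/d_o = 1/(-24.00) − 1/(160) = -0.04792, so d_i = -20.87 cm.
m = −d_i/d_o = −(-20.87)/(160) = +0.130.
The image is virtual, upright and reduced, on the same side as the object.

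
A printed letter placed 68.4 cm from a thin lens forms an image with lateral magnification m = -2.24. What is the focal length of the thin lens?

m = −d_i/d_o ⇒ d_i = −m·d_o = −(-2.24)·(68.4) = 153.2 cm.
1/f = 1/d_o + 1/d_i = 1/(68.4) + 1/(153.2) = 0.02115, so f = 47.3 cm.
Since f is positive, the thin lens is converging.

f = 47.3 cm (converging)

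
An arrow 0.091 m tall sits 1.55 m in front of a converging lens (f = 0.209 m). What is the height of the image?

0.0142 m

1/d_i = 1/f − 1/d_o = 1/(0.2090) − 1/(1.55) = 4.140, so d_i = 0.2416 m.
m = −d_i/d_o = -0.1559.
|h_i| = |m|·h_o = 0.1559 × 0.091 = 0.0142 m. The image is real, inverted and reduced, on the far side of the lens.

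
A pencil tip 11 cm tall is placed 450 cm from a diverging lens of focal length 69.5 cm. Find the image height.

1.47 cm

For a diverging lens, f = -69.5 cm.
1/d_i = 1/f − 1/d_o = 1/(-69.50) − 1/(450) = -0.01661, so d_i = -60.20 cm.
m = −d_i/d_o = +0.1338.
|h_i| = |m|·h_o = 0.1338 × 11 = 1.47 cm. The image is virtual, upright and reduced, on the same side as the object.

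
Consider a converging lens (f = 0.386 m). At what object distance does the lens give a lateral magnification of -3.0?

0.515 m

m = −d_i/d_o ⇒ d_i = −m·d_o.
1/f = 1/d_o + 1/d_i = 1/d_o − 1/(m·d_o) = (1 − 1/m)/d_o, so d_o = f(1 − 1/m) = (0.3860)(1 − 1/(-3.0)) = 0.515 m.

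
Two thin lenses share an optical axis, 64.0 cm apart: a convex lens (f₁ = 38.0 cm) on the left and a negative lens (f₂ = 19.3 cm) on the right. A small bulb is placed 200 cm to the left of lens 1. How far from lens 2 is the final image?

9.06 cm

Lens 1: 1/d_i1 = 1/f₁ − 1/d_o1 = 1/(38.0) − 1/(200) = 0.02132, so d_i1 = 46.91 cm.
The intermediate image is 46.91 cm to the right of lens 1, which is 64.0 − (46.91) = 17.09 cm to the left of lens 2, so d_o2 = +17.09 cm.
Lens 2 is diverging, so f₂ = −19.3 cm.
Lens 2: 1/d_i2 = 1/f₂ − 1/d_o2 = 1/(-19.3) − 1/(17.09) = -0.1103, so d_i2 = -9.06 cm.
The final image is virtual, 9.06 cm to the left of lens 2 (overall magnification ≈ -0.12).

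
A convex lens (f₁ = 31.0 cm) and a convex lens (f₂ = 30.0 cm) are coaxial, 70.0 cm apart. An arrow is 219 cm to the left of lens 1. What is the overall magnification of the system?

m = +1.27

Lens 1: 1/d_i1 = 1/(31.0) − 1/(219) = 0.02769, so d_i1 = 36.11 cm; m₁ = −d_i1/d_o1 = -0.1649.
d_o2 = 70.0 − (36.11) = 33.89 cm.
Lens 2: 1/d_i2 = 1/(30.0) − 1/(33.89) = 0.003826, so d_i2 = 261.4 cm; m₂ = −d_i2/d_o2 = -7.712.
m = m₁·m₂ = (-0.1649)(-7.712) = +1.27.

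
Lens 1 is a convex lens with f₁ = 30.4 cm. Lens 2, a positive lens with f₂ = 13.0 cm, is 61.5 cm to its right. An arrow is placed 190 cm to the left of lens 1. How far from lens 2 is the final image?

26.7 cm

Lens 1: 1/d_i1 = 1/f₁ − 1/d_o1 = 1/(30.4) − 1/(190) = 0.02763, so d_i1 = 36.19 cm.
The intermediate image is 36.19 cm to the right of lens 1, which is 61.5 − (36.19) = 25.31 cm to the left of lens 2, so d_o2 = +25.31 cm.
Lens 2: 1/d_i2 = 1/f₂ − 1/d_o2 = 1/(13.0) − 1/(25.31) = 0.03741, so d_i2 = 26.7 cm.
The final image is real, 26.7 cm to the right of lens 2 (overall magnification ≈ 0.20).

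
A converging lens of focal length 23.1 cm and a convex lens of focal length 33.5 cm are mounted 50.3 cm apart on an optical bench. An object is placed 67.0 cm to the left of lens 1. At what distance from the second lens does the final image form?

Lens 1: 1/d_i1 = 1/f₁ − 1/d_o1 = 1/(23.1) − 1/(67.0) = 0.02836, so d_i1 = 35.26 cm.
The intermediate image is 35.26 cm to the right of lens 1, which is 50.3 − (35.26) = 15.04 cm to the left of lens 2, so d_o2 = +15.04 cm.
Lens 2: 1/d_i2 = 1/f₂ − 1/d_o2 = 1/(33.5) − 1/(15.04) = -0.03664, so d_i2 = -27.3 cm.
The final image is virtual, 27.3 cm to the left of lens 2 (overall magnification ≈ -0.96).

27.3 cm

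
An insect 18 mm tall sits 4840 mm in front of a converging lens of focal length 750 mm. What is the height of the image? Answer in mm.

3.30 mm

1/d_i = 1/f − 1/d_o = 1/(750.0) − 1/(4840) = 0.001127, so d_i = 887.5 mm.
m = −d_i/d_o = -0.1834.
|h_i| = |m|·h_o = 0.1834 × 18 = 3.30 mm. The image is real, inverted and reduced, on the far side of the lens.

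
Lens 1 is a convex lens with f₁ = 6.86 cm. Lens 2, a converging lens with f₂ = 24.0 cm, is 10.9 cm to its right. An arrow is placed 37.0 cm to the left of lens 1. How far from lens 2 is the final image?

2.76 cm

Lens 1: 1/d_i1 = 1/f₁ − 1/d_o1 = 1/(6.86) − 1/(37.0) = 0.1187, so d_i1 = 8.421 cm.
The intermediate image is 8.421 cm to the right of lens 1, which is 10.9 − (8.421) = 2.479 cm to the left of lens 2, so d_o2 = +2.479 cm.
Lens 2: 1/d_i2 = 1/f₂ − 1/d_o2 = 1/(24.0) − 1/(2.479) = -0.3617, so d_i2 = -2.76 cm.
The final image is virtual, 2.76 cm to the left of lens 2 (overall magnification ≈ -0.25).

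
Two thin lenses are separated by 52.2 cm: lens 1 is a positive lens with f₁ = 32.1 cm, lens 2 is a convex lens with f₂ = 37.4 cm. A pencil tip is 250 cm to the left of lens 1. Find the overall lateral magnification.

Lens 1: 1/d_i1 = 1/(32.1) − 1/(250) = 0.02715, so d_i1 = 36.83 cm; m₁ = −d_i1/d_o1 = -0.1473.
d_o2 = 52.2 − (36.83) = 15.37 cm.
Lens 2: 1/d_i2 = 1/(37.4) − 1/(15.37) = -0.03832, so d_i2 = -26.09 cm; m₂ = −d_i2/d_o2 = +1.698.
m = m₁·m₂ = (-0.1473)(+1.698) = -0.250.

m = -0.250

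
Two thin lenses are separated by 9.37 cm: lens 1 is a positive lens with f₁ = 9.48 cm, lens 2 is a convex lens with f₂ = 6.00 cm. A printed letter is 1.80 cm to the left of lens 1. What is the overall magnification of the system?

Lens 1: 1/d_i1 = 1/(9.48) − 1/(1.80) = -0.4501, so d_i1 = -2.222 cm; m₁ = −d_i1/d_o1 = +1.234.
d_o2 = 9.37 − (-2.222) = 11.59 cm.
Lens 2: 1/d_i2 = 1/(6.00) − 1/(11.59) = 0.08039, so d_i2 = 12.44 cm; m₂ = −d_i2/d_o2 = -1.073.
m = m₁·m₂ = (+1.234)(-1.073) = -1.32.

m = -1.32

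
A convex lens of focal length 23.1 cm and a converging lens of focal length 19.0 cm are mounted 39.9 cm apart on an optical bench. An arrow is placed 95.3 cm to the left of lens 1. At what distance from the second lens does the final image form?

18.6 cm

Lens 1: 1/d_i1 = 1/f₁ − 1/d_o1 = 1/(23.1) − 1/(95.3) = 0.03280, so d_i1 = 30.49 cm.
The intermediate image is 30.49 cm to the right of lens 1, which is 39.9 − (30.49) = 9.410 cm to the left of lens 2, so d_o2 = +9.410 cm.
Lens 2: 1/d_i2 = 1/f₂ − 1/d_o2 = 1/(19.0) − 1/(9.410) = -0.05364, so d_i2 = -18.6 cm.
The final image is virtual, 18.6 cm to the left of lens 2 (overall magnification ≈ -0.63).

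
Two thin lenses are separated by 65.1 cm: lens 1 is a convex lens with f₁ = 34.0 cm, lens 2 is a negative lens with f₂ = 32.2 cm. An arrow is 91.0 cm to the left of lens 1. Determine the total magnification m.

Lens 1: 1/d_i1 = 1/(34.0) − 1/(91.0) = 0.01842, so d_i1 = 54.28 cm; m₁ = −d_i1/d_o1 = -0.5965.
d_o2 = 65.1 − (54.28) = 10.82 cm.
f₂ = −32.2 cm (diverging).
Lens 2: 1/d_i2 = 1/(-32.2) − 1/(10.82) = -0.1235, so d_i2 = -8.099 cm; m₂ = −d_i2/d_o2 = +0.7485.
m = m₁·m₂ = (-0.5965)(+0.7485) = -0.446.

m = -0.446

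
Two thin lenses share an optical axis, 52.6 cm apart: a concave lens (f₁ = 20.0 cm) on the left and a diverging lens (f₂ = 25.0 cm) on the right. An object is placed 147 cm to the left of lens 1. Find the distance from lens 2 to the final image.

18.4 cm

Lens 1 is diverging, so f₁ = −20.0 cm.
Lens 1: 1/d_i1 = 1/f₁ − 1/d_o1 = 1/(-20.0) − 1/(147) = -0.05680, so d_i1 = -17.60 cm.
The intermediate image is 17.60 cm to the left of lens 1 (virtual), which is 52.6 − (-17.60) = 70.20 cm to the left of lens 2, so d_o2 = +70.20 cm.
Lens 2 is diverging, so f₂ = −25.0 cm.
Lens 2: 1/d_i2 = 1/f₂ − 1/d_o2 = 1/(-25.0) − 1/(70.20) = -0.05425, so d_i2 = -18.4 cm.
The final image is virtual, 18.4 cm to the left of lens 2 (overall magnification ≈ 0.031).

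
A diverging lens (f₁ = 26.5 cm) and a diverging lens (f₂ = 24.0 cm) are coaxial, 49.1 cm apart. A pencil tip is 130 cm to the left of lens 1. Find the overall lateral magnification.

m = +0.0427

f₁ = −26.5 cm (diverging).
Lens 1: 1/d_i1 = 1/(-26.5) − 1/(130) = -0.04543, so d_i1 = -22.01 cm; m₁ = −d_i1/d_o1 = +0.1693.
d_o2 = 49.1 − (-22.01) = 71.11 cm.
f₂ = −24.0 cm (diverging).
Lens 2: 1/d_i2 = 1/(-24.0) − 1/(71.11) = -0.05573, so d_i2 = -17.94 cm; m₂ = −d_i2/d_o2 = +0.2523.
m = m₁·m₂ = (+0.1693)(+0.2523) = +0.0427.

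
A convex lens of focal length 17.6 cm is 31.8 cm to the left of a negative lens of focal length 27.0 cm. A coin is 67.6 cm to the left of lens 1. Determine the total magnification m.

Lens 1: 1/d_i1 = 1/(17.6) − 1/(67.6) = 0.04203, so d_i1 = 23.80 cm; m₁ = −d_i1/d_o1 = -0.3521.
d_o2 = 31.8 − (23.80) = 8.000 cm.
f₂ = −27.0 cm (diverging).
Lens 2: 1/d_i2 = 1/(-27.0) − 1/(8.000) = -0.1620, so d_i2 = -6.171 cm; m₂ = −d_i2/d_o2 = +0.7714.
m = m₁·m₂ = (-0.3521)(+0.7714) = -0.272.

m = -0.272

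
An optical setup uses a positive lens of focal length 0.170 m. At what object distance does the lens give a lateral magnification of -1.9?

m = −d_i/d_o ⇒ d_i = −m·d_o.
1/f = 1/d_o + 1/d_i = 1/d_o − 1/(m·d_o) = (1 − 1/m)/d_o, so d_o = f(1 − 1/m) = (0.1700)(1 − 1/(-1.9)) = 0.259 m.

0.259 m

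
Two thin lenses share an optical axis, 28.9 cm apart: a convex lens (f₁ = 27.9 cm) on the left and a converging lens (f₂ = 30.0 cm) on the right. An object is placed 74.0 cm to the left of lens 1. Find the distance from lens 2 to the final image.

10.4 cm

Lens 1: 1/d_i1 = 1/f₁ − 1/d_o1 = 1/(27.9) − 1/(74.0) = 0.02233, so d_i1 = 44.79 cm.
The intermediate image is 44.79 cm to the right of lens 1, which lies 15.89 cm to the right of lens 2 — a virtual object — so d_o2 = −15.89 cm.
Lens 2: 1/d_i2 = 1/f₂ − 1/d_o2 = 1/(30.0) − 1/(-15.89) = 0.09627, so d_i2 = 10.4 cm.
The final image is real, 10.4 cm to the right of lens 2 (overall magnification ≈ -0.40).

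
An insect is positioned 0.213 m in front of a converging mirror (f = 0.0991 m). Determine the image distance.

0.185 m

Mirror equation: 1/s_i = 1/f − 1/s_o = 1/(0.09910) − 1/(0.213) = 10.09 − 4.695 = 5.396, so s_i = 0.185 m.
The image is real, inverted and reduced, in front of the mirror.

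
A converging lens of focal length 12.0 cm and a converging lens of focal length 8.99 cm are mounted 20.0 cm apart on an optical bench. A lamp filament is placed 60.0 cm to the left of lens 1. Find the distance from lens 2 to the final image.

11.3 cm

Lens 1: 1/d_i1 = 1/f₁ − 1/d_o1 = 1/(12.0) − 1/(60.0) = 0.06667, so d_i1 = 15.00 cm.
The intermediate image is 15.00 cm to the right of lens 1, which is 20.0 − (15.00) = 5.000 cm to the left of lens 2, so d_o2 = +5.000 cm.
Lens 2: 1/d_i2 = 1/f₂ − 1/d_o2 = 1/(8.99) − 1/(5.000) = -0.08877, so d_i2 = -11.3 cm.
The final image is virtual, 11.3 cm to the left of lens 2 (overall magnification ≈ -0.56).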